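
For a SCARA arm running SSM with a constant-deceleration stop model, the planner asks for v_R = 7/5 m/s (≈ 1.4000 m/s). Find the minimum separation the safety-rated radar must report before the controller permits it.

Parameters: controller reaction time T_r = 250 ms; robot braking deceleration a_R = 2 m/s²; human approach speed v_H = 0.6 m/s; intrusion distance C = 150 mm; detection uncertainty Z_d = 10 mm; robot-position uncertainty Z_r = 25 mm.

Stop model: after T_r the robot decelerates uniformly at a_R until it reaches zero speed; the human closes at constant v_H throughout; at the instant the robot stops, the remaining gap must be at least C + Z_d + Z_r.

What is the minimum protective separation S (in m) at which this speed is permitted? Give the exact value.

S_min = 319/200 m = 1.5950 m

braking lasts T_s = (7/5)/2 = 0.7000 s
robot covers v_R·T_r = 1.4000·0.2500 = 0.3500 m before braking
braking distance = 1.4000²/(2·2.0000) = 0.4900 m
person approaches 0.6000·(0.2500+0.7000) = 0.5700 m
margins: 0.1500+0.0100+0.0250 = 0.1850 m
S_min ≈ 0.3500+0.4900+0.5700+0.1850  ⇒  S_min = 319/200 m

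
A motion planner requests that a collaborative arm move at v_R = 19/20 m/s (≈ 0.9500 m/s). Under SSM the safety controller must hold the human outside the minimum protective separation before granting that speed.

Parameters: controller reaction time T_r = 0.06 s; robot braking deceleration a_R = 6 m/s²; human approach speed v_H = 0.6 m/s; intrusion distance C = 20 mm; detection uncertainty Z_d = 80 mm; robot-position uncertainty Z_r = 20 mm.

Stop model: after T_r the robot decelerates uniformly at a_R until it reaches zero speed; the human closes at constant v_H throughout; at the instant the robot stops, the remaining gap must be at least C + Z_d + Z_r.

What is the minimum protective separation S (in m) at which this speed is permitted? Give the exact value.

stop time T_s = (19/20)/6 = 0.1583 s
reaction-phase robot travel = 0.9500·0.0600 = 0.0570 m
braking distance = 0.9500²/(2·6.0000) = 0.0752 m
person approaches 0.6000·(0.0600+0.1583) = 0.1310 m
residual clearance needed = 0.0200+0.0800+0.0200 = 0.1200 m
S_min ≈ 0.0570+0.0752+0.1310+0.1200  ⇒  S_min = 9197/24000 m

S_min = 9197/24000 m = 0.3832 m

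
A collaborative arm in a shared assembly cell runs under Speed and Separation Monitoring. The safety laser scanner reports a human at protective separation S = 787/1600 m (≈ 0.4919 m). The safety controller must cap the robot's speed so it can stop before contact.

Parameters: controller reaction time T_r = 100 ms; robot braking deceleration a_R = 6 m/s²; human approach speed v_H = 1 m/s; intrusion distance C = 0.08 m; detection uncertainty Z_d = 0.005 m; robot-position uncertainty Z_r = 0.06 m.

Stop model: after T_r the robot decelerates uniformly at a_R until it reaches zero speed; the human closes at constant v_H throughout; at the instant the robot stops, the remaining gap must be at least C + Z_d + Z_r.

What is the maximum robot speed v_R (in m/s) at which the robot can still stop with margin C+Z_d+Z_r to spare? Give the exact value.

quadratic (1/12)·v² + (4/15)·v + (-79/320) = 0
  disc = (4/15)² − 4·(1/12)·(-79/320) = 2209/14400 ; √disc = 47/120
  v_R = (−(4/15) + 47/120) / (2·(1/12)) = 3/4 m/s
check:
stop time T_s = (3/4)/6 = 0.1250 s
robot in T_r: 0.7500·0.1000 = 0.0750 m
robot under decel: 0.7500²/(2·6.0000) = 0.0469 m
person approaches 1.0000·(0.1000+0.1250) = 0.2250 m
C+Z_d+Z_r = 0.0800+0.0050+0.0600 = 0.1450 m
sum ≈ 0.0750+0.0469+0.2250+0.1450 ≈ 0.4919 m = S ✓

v_R_max = 3/4 m/s = 0.7500 m/s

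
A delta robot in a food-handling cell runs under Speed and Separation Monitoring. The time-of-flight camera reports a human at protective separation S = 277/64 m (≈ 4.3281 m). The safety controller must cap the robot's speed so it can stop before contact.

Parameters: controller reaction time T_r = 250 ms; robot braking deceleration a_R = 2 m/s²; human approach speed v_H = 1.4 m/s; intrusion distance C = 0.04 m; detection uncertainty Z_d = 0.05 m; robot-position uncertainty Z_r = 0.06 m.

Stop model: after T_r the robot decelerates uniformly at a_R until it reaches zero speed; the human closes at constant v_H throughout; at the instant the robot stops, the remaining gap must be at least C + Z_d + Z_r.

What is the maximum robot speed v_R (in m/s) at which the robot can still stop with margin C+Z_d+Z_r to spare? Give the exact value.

v_R_max = 49/20 m/s = 2.4500 m/s

at the boundary: (1/4)·v² + (19/20)·v + (-245/64) = 0
  disc = (19/20)² − 4·(1/4)·(-245/64) = 7569/1600 ; √disc = 87/40
  v_R = (−(19/20) + 87/40) / (2·(1/4)) = 49/20 m/s
check:
braking lasts T_s = (49/20)/2 = 1.2250 s
robot in T_r: 2.4500·0.2500 = 0.6125 m
braking distance = 2.4500²/(2·2.0000) = 1.5006 m
person approaches 1.4000·(0.2500+1.2250) = 2.0650 m
margins: 0.0400+0.0500+0.0600 = 0.1500 m
sum ≈ 0.6125+1.5006+2.0650+0.1500 ≈ 4.3281 m = S ✓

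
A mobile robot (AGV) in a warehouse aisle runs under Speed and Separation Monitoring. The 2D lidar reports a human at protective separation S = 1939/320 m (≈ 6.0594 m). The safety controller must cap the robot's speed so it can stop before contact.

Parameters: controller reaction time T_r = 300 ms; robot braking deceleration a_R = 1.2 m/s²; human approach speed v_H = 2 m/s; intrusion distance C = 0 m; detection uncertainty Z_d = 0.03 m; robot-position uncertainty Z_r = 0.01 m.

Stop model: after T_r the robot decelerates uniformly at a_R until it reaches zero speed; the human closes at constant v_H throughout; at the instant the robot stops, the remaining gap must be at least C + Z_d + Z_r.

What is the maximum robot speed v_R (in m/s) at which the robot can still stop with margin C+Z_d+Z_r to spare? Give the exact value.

v_R_max = 39/20 m/s = 1.9500 m/s

collect terms ⇒ (5/12)·v_R² + (59/30)·v_R + (-8671/1600) = 0
  disc = (59/30)² − 4·(5/12)·(-8671/1600) = 185761/14400 ; √disc = 431/120
  v_R = (−(59/30) + 431/120) / (2·(5/12)) = 39/20 m/s
check:
T_s = v_R/a_R = (39/20)/(6/5) = 1.6250 s
robot in T_r: 1.9500·0.3000 = 0.5850 m
braking distance = 1.9500²/(2·1.2000) = 1.5844 m
person approaches 2.0000·(0.3000+1.6250) = 3.8500 m
C+Z_d+Z_r = 0.0000+0.0300+0.0100 = 0.0400 m
sum ≈ 0.5850+1.5844+3.8500+0.0400 ≈ 6.0594 m = S ✓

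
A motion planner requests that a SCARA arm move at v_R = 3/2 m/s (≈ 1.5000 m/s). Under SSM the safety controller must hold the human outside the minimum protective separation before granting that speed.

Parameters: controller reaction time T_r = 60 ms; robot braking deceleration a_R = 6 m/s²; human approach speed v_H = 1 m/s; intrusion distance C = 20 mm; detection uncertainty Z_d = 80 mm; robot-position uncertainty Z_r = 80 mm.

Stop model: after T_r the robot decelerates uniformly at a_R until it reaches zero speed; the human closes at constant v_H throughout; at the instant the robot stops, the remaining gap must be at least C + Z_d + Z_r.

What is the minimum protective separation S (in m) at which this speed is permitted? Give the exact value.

S_min = 307/400 m = 0.7675 m

T_s = v_R/a_R = (3/2)/6 = 0.2500 s
reaction-phase robot travel = 1.5000·0.0600 = 0.0900 m
robot under decel: 1.5000²/(2·6.0000) = 0.1875 m
human over T_r+T_s: 1.0000·(0.0600+0.2500) = 0.3100 m
C+Z_d+Z_r = 0.0200+0.0800+0.0800 = 0.1800 m
S_min ≈ 0.0900+0.1875+0.3100+0.1800  ⇒  S_min = 307/400 m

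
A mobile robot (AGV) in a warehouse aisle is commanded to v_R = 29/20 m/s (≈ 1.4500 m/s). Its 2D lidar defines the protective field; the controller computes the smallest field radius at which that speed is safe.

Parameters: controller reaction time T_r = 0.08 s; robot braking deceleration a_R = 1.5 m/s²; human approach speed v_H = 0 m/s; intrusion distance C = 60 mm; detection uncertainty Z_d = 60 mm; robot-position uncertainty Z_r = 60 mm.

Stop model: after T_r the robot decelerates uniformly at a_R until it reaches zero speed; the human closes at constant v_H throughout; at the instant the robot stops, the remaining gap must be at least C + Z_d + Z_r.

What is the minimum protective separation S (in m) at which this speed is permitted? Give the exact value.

S_min = 5981/6000 m = 0.9968 m

stop time T_s = (29/20)/(3/2) = 0.9667 s
robot in T_r: 1.4500·0.0800 = 0.1160 m
robot covers 1.4500·0.9667 − ½·1.5000·0.9667² = 0.7008 m while stopping
person approaches 0.0000·(0.0800+0.9667) = 0.0000 m
residual clearance needed = 0.0600+0.0600+0.0600 = 0.1800 m
S_min ≈ 0.1160+0.7008+0.0000+0.1800  ⇒  S_min = 5981/6000 m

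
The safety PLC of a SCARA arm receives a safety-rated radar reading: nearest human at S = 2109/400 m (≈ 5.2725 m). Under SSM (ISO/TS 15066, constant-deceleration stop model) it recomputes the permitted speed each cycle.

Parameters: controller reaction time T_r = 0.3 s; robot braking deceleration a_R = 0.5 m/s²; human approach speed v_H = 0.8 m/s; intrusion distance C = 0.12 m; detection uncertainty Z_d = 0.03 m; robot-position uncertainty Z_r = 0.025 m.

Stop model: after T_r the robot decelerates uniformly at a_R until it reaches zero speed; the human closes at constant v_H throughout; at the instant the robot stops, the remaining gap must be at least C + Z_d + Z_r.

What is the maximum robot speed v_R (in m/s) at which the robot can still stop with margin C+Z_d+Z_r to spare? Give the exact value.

v_R_max = 29/20 m/s = 1.4500 m/s

at the boundary: (1)·v² + (19/10)·v + (-1943/400) = 0
  disc = (19/10)² − 4·(1)·(-1943/400) = 576/25 ; √disc = 24/5
  v_R = (−(19/10) + 24/5) / (2·(1)) = 29/20 m/s
check:
stop time T_s = (29/20)/(1/2) = 2.9000 s
robot in T_r: 1.4500·0.3000 = 0.4350 m
robot covers 1.4500·2.9000 − ½·0.5000·2.9000² = 2.1025 m while stopping
human over T_r+T_s: 0.8000·(0.3000+2.9000) = 2.5600 m
C+Z_d+Z_r = 0.1200+0.0300+0.0250 = 0.1750 m
sum ≈ 0.4350+2.1025+2.5600+0.1750 ≈ 5.2725 m = S ✓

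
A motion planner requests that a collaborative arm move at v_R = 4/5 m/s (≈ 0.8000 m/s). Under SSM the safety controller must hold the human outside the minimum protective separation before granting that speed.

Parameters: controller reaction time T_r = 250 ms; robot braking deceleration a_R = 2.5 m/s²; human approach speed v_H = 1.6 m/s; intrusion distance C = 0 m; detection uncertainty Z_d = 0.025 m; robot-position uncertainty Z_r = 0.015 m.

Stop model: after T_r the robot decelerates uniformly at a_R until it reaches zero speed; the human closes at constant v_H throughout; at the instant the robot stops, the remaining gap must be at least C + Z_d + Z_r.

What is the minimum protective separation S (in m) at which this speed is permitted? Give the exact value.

S_min = 32/25 m = 1.2800 m

braking lasts T_s = (4/5)/(5/2) = 0.3200 s
reaction-phase robot travel = 0.8000·0.2500 = 0.2000 m
robot covers 0.8000·0.3200 − ½·2.5000·0.3200² = 0.1280 m while stopping
human closes 1.6000·0.5700 = 0.9120 m
C+Z_d+Z_r = 0.0000+0.0250+0.0150 = 0.0400 m
S_min ≈ 0.2000+0.1280+0.9120+0.0400  ⇒  S_min = 32/25 m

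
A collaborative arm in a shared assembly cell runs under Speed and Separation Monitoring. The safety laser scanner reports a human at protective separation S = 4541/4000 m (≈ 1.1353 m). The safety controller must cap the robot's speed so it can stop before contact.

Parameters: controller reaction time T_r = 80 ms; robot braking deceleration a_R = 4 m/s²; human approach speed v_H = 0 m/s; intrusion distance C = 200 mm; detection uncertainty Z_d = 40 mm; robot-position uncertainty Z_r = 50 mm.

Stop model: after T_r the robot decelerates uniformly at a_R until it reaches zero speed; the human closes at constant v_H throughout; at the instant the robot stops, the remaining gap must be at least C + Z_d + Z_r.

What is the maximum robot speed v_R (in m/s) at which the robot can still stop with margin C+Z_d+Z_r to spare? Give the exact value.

v_R_max = 23/10 m/s = 2.3000 m/s

quadratic (1/8)·v² + (2/25)·v + (-3381/4000) = 0
  disc = (2/25)² − 4·(1/8)·(-3381/4000) = 17161/40000 ; √disc = 131/200
  v_R = (−(2/25) + 131/200) / (2·(1/8)) = 23/10 m/s
check:
braking lasts T_s = (23/10)/4 = 0.5750 s
reaction-phase robot travel = 2.3000·0.0800 = 0.1840 m
robot under decel: 2.3000²/(2·4.0000) = 0.6613 m
human closes 0.0000·0.6550 = 0.0000 m
margins: 0.2000+0.0400+0.0500 = 0.2900 m
sum ≈ 0.1840+0.6613+0.0000+0.2900 ≈ 1.1353 m = S ✓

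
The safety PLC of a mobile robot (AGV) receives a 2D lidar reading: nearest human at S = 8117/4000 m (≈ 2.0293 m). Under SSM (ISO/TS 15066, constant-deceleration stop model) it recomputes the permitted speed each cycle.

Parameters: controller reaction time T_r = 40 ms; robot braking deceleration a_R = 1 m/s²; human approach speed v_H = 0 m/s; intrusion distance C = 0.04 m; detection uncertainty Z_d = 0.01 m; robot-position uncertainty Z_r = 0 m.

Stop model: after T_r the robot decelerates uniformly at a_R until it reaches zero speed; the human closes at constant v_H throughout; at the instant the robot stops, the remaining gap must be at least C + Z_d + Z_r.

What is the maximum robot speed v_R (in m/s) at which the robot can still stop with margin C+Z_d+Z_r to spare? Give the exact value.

v_R_max = 39/20 m/s = 1.9500 m/s

collect terms ⇒ (1/2)·v_R² + (1/25)·v_R + (-7917/4000) = 0
  disc = (1/25)² − 4·(1/2)·(-7917/4000) = 39601/10000 ; √disc = 199/100
  v_R = (−(1/25) + 199/100) / (2·(1/2)) = 39/20 m/s
check:
T_s = v_R/a_R = (39/20)/1 = 1.9500 s
robot covers v_R·T_r = 1.9500·0.0400 = 0.0780 m before braking
robot covers 1.9500·1.9500 − ½·1.0000·1.9500² = 1.9013 m while stopping
human closes 0.0000·1.9900 = 0.0000 m
margins: 0.0400+0.0100+0.0000 = 0.0500 m
sum ≈ 0.0780+1.9013+0.0000+0.0500 ≈ 2.0293 m = S ✓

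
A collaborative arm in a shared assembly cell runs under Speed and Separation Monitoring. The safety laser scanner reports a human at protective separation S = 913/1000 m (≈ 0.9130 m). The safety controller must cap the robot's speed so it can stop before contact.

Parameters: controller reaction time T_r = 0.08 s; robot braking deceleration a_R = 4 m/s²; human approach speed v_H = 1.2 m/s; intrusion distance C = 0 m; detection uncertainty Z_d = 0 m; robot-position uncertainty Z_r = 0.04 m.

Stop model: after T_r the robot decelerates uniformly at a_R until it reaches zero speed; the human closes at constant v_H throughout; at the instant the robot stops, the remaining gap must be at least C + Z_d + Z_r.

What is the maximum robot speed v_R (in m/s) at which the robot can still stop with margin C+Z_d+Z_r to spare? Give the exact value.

collect terms ⇒ (1/8)·v_R² + (19/50)·v_R + (-777/1000) = 0
  disc = (19/50)² − 4·(1/8)·(-777/1000) = 5329/10000 ; √disc = 73/100
  v_R = (−(19/50) + 73/100) / (2·(1/8)) = 7/5 m/s
check:
T_s = v_R/a_R = (7/5)/4 = 0.3500 s
robot in T_r: 1.4000·0.0800 = 0.1120 m
robot covers 1.4000·0.3500 − ½·4.0000·0.3500² = 0.2450 m while stopping
human closes 1.2000·0.4300 = 0.5160 m
residual clearance needed = 0.0000+0.0000+0.0400 = 0.0400 m
sum ≈ 0.1120+0.2450+0.5160+0.0400 ≈ 0.9130 m = S ✓

v_R_max = 7/5 m/s = 1.4000 m/s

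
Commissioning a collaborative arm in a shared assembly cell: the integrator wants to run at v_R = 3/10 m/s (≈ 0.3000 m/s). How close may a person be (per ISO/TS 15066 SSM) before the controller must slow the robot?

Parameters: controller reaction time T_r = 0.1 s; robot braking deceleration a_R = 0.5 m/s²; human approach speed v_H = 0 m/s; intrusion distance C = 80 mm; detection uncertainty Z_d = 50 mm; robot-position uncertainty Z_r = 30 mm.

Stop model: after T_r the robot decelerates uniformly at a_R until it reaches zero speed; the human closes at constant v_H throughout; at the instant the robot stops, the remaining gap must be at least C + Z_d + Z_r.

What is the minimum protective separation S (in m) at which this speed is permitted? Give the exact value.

braking lasts T_s = (3/10)/(1/2) = 0.6000 s
reaction-phase robot travel = 0.3000·0.1000 = 0.0300 m
robot covers 0.3000·0.6000 − ½·0.5000·0.6000² = 0.0900 m while stopping
human over T_r+T_s: 0.0000·(0.1000+0.6000) = 0.0000 m
residual clearance needed = 0.0800+0.0500+0.0300 = 0.1600 m
S_min ≈ 0.0300+0.0900+0.0000+0.1600  ⇒  S_min = 7/25 m

S_min = 7/25 m = 0.2800 m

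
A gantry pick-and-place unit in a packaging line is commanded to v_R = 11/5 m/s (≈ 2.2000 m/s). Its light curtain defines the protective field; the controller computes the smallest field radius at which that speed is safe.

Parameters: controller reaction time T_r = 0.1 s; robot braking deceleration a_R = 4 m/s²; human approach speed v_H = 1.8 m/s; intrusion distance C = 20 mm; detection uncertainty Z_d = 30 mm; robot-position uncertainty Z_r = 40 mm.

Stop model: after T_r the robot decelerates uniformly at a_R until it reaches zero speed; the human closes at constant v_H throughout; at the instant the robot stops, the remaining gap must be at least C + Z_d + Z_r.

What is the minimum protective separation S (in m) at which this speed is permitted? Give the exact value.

S_min = 417/200 m = 2.0850 m

braking lasts T_s = (11/5)/4 = 0.5500 s
robot in T_r: 2.2000·0.1000 = 0.2200 m
braking distance = 2.2000²/(2·4.0000) = 0.6050 m
human closes 1.8000·0.6500 = 1.1700 m
margins: 0.0200+0.0300+0.0400 = 0.0900 m
S_min ≈ 0.2200+0.6050+1.1700+0.0900  ⇒  S_min = 417/200 m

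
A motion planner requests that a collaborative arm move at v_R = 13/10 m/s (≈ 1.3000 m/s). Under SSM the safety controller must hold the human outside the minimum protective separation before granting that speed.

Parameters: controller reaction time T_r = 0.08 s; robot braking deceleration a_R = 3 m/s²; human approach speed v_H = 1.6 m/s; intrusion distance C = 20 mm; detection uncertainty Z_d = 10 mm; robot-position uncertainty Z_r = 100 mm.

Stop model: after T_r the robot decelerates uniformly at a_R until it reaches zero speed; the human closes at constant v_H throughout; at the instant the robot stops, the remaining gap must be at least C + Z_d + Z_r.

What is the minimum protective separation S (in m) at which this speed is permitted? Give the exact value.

S_min = 1337/1000 m = 1.3370 m

T_s = v_R/a_R = (13/10)/3 = 0.4333 s
robot in T_r: 1.3000·0.0800 = 0.1040 m
braking distance = 1.3000²/(2·3.0000) = 0.2817 m
human over T_r+T_s: 1.6000·(0.0800+0.4333) = 0.8213 m
residual clearance needed = 0.0200+0.0100+0.1000 = 0.1300 m
S_min ≈ 0.1040+0.2817+0.8213+0.1300  ⇒  S_min = 1337/1000 m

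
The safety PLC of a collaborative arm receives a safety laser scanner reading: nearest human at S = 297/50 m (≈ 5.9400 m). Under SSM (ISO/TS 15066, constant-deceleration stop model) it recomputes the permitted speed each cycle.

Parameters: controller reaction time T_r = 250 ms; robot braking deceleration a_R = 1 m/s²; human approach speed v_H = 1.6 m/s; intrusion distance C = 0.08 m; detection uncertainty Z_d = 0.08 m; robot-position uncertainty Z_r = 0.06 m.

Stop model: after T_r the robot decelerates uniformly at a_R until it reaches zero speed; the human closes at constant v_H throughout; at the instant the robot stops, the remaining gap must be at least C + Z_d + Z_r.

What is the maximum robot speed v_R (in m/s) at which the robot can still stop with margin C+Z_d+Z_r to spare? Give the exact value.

v_R_max = 19/10 m/s = 1.9000 m/s

collect terms ⇒ (1/2)·v_R² + (37/20)·v_R + (-133/25) = 0
  disc = (37/20)² − 4·(1/2)·(-133/25) = 225/16 ; √disc = 15/4
  v_R = (−(37/20) + 15/4) / (2·(1/2)) = 19/10 m/s
check:
T_s = v_R/a_R = (19/10)/1 = 1.9000 s
reaction-phase robot travel = 1.9000·0.2500 = 0.4750 m
braking distance = 1.9000²/(2·1.0000) = 1.8050 m
human closes 1.6000·2.1500 = 3.4400 m
C+Z_d+Z_r = 0.0800+0.0800+0.0600 = 0.2200 m
sum ≈ 0.4750+1.8050+3.4400+0.2200 ≈ 5.9400 m = S ✓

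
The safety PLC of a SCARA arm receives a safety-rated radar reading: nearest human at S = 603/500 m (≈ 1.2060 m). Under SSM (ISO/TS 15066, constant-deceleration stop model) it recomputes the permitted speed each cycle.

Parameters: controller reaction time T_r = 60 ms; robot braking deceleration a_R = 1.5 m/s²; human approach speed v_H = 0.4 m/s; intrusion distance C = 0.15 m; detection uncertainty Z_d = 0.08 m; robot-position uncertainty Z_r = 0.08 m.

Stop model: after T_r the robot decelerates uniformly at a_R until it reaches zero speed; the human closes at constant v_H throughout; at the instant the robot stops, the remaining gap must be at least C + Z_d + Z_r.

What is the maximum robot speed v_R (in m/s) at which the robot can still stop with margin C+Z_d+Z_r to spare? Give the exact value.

v_R_max = 6/5 m/s = 1.2000 m/s

at the boundary: (1/3)·v² + (49/150)·v + (-109/125) = 0
  disc = (49/150)² − 4·(1/3)·(-109/125) = 28561/22500 ; √disc = 169/150
  v_R = (−(49/150) + 169/150) / (2·(1/3)) = 6/5 m/s
check:
T_s = v_R/a_R = (6/5)/(3/2) = 0.8000 s
robot covers v_R·T_r = 1.2000·0.0600 = 0.0720 m before braking
robot under decel: 1.2000²/(2·1.5000) = 0.4800 m
human over T_r+T_s: 0.4000·(0.0600+0.8000) = 0.3440 m
residual clearance needed = 0.1500+0.0800+0.0800 = 0.3100 m
sum ≈ 0.0720+0.4800+0.3440+0.3100 ≈ 1.2060 m = S ✓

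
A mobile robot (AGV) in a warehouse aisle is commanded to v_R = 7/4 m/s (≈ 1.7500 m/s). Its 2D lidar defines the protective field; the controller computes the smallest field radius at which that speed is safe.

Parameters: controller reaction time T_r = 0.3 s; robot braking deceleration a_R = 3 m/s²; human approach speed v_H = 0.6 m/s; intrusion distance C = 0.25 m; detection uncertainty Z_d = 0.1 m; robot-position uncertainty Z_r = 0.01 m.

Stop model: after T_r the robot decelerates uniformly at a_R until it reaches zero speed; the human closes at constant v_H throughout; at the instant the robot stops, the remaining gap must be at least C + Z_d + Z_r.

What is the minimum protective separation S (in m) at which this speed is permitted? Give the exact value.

S_min = 4621/2400 m = 1.9254 m

braking lasts T_s = (7/4)/3 = 0.5833 s
robot in T_r: 1.7500·0.3000 = 0.5250 m
braking distance = 1.7500²/(2·3.0000) = 0.5104 m
person approaches 0.6000·(0.3000+0.5833) = 0.5300 m
C+Z_d+Z_r = 0.2500+0.1000+0.0100 = 0.3600 m
S_min ≈ 0.5250+0.5104+0.5300+0.3600  ⇒  S_min = 4621/2400 m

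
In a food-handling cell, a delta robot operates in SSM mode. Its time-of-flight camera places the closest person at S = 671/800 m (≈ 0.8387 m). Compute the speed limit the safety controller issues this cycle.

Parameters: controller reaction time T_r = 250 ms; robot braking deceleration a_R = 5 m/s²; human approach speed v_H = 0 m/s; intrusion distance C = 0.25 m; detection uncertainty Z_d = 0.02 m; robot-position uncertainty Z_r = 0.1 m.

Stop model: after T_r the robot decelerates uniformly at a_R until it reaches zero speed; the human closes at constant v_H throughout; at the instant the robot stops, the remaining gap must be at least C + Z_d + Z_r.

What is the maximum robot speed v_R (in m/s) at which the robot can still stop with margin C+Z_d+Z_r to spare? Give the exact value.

v_R_max = 5/4 m/s = 1.2500 m/s

quadratic (1/10)·v² + (1/4)·v + (-15/32) = 0
  disc = (1/4)² − 4·(1/10)·(-15/32) = 1/4 ; √disc = 1/2
  v_R = (−(1/4) + 1/2) / (2·(1/10)) = 5/4 m/s
check:
braking lasts T_s = (5/4)/5 = 0.2500 s
robot covers v_R·T_r = 1.2500·0.2500 = 0.3125 m before braking
robot under decel: 1.2500²/(2·5.0000) = 0.1562 m
human over T_r+T_s: 0.0000·(0.2500+0.2500) = 0.0000 m
C+Z_d+Z_r = 0.2500+0.0200+0.1000 = 0.3700 m
sum ≈ 0.3125+0.1562+0.0000+0.3700 ≈ 0.8387 m = S ✓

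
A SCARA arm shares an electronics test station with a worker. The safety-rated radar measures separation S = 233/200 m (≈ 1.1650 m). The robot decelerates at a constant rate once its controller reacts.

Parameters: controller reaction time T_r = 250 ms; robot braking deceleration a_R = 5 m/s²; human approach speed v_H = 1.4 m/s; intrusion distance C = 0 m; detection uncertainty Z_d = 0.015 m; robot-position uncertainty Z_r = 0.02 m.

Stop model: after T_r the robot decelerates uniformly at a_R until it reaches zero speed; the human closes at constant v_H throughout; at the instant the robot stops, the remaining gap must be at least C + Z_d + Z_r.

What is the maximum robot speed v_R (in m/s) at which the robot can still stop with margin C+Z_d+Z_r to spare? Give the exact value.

v_R_max = 6/5 m/s = 1.2000 m/s

at the boundary: (1/10)·v² + (53/100)·v + (-39/50) = 0
  disc = (53/100)² − 4·(1/10)·(-39/50) = 5929/10000 ; √disc = 77/100
  v_R = (−(53/100) + 77/100) / (2·(1/10)) = 6/5 m/s
check:
braking lasts T_s = (6/5)/5 = 0.2400 s
robot covers v_R·T_r = 1.2000·0.2500 = 0.3000 m before braking
robot under decel: 1.2000²/(2·5.0000) = 0.1440 m
person approaches 1.4000·(0.2500+0.2400) = 0.6860 m
margins: 0.0000+0.0150+0.0200 = 0.0350 m
sum ≈ 0.3000+0.1440+0.6860+0.0350 ≈ 1.1650 m = S ✓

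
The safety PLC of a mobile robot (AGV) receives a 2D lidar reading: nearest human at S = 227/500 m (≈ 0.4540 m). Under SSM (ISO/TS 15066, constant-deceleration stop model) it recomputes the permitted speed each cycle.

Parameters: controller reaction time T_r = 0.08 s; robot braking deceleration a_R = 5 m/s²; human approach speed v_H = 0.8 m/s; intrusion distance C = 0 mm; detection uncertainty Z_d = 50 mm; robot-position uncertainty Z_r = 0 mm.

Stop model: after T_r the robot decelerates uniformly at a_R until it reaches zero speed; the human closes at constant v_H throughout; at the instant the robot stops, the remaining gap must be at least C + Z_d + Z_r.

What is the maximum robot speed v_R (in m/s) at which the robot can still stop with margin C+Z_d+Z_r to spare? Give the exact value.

collect terms ⇒ (1/10)·v_R² + (6/25)·v_R + (-17/50) = 0
  disc = (6/25)² − 4·(1/10)·(-17/50) = 121/625 ; √disc = 11/25
  v_R = (−(6/25) + 11/25) / (2·(1/10)) = 1 m/s
check:
stop time T_s = 1/5 = 0.2000 s
reaction-phase robot travel = 1.0000·0.0800 = 0.0800 m
braking distance = 1.0000²/(2·5.0000) = 0.1000 m
human over T_r+T_s: 0.8000·(0.0800+0.2000) = 0.2240 m
C+Z_d+Z_r = 0.0000+0.0500+0.0000 = 0.0500 m
sum ≈ 0.0800+0.1000+0.2240+0.0500 ≈ 0.4540 m = S ✓

v_R_max = 1 m/s = 1.0000 m/s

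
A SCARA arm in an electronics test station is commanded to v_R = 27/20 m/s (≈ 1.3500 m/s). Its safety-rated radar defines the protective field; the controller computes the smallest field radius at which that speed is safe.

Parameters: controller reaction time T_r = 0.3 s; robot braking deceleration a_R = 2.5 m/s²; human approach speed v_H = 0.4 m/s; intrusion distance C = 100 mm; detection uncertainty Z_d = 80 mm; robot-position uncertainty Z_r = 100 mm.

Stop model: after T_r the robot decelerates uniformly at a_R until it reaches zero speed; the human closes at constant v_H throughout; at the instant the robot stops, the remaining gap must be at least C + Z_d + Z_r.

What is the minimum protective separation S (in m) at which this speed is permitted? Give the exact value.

braking lasts T_s = (27/20)/(5/2) = 0.5400 s
robot covers v_R·T_r = 1.3500·0.3000 = 0.4050 m before braking
robot covers 1.3500·0.5400 − ½·2.5000·0.5400² = 0.3645 m while stopping
person approaches 0.4000·(0.3000+0.5400) = 0.3360 m
C+Z_d+Z_r = 0.1000+0.0800+0.1000 = 0.2800 m
S_min ≈ 0.4050+0.3645+0.3360+0.2800  ⇒  S_min = 2771/2000 m

S_min = 2771/2000 m = 1.3855 m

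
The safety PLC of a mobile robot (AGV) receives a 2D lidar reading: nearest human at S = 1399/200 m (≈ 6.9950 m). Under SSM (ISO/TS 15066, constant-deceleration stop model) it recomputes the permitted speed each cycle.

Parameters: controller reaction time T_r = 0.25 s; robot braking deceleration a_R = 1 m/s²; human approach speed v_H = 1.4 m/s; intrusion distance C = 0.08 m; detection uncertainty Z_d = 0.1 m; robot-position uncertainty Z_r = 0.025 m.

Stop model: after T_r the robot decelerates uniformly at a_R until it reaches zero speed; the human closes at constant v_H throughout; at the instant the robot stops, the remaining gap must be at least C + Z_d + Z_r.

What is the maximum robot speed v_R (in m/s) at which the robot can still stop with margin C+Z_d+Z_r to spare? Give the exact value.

v_R_max = 23/10 m/s = 2.3000 m/s

quadratic (1/2)·v² + (33/20)·v + (-161/25) = 0
  disc = (33/20)² − 4·(1/2)·(-161/25) = 6241/400 ; √disc = 79/20
  v_R = (−(33/20) + 79/20) / (2·(1/2)) = 23/10 m/s
check:
braking lasts T_s = (23/10)/1 = 2.3000 s
robot covers v_R·T_r = 2.3000·0.2500 = 0.5750 m before braking
robot under decel: 2.3000²/(2·1.0000) = 2.6450 m
human closes 1.4000·2.5500 = 3.5700 m
margins: 0.0800+0.1000+0.0250 = 0.2050 m
sum ≈ 0.5750+2.6450+3.5700+0.2050 ≈ 6.9950 m = S ✓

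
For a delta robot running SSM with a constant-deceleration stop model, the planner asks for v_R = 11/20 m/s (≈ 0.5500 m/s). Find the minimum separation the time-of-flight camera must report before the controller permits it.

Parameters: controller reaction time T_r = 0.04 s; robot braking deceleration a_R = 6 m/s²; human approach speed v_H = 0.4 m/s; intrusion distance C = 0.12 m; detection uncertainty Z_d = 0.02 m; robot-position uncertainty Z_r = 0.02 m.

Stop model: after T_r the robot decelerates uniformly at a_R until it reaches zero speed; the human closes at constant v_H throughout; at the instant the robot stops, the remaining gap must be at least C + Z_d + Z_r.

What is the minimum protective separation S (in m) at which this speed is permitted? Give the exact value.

S_min = 2079/8000 m = 0.2599 m

T_s = v_R/a_R = (11/20)/6 = 0.0917 s
robot covers v_R·T_r = 0.5500·0.0400 = 0.0220 m before braking
robot under decel: 0.5500²/(2·6.0000) = 0.0252 m
human over T_r+T_s: 0.4000·(0.0400+0.0917) = 0.0527 m
residual clearance needed = 0.1200+0.0200+0.0200 = 0.1600 m
S_min ≈ 0.0220+0.0252+0.0527+0.1600  ⇒  S_min = 2079/8000 m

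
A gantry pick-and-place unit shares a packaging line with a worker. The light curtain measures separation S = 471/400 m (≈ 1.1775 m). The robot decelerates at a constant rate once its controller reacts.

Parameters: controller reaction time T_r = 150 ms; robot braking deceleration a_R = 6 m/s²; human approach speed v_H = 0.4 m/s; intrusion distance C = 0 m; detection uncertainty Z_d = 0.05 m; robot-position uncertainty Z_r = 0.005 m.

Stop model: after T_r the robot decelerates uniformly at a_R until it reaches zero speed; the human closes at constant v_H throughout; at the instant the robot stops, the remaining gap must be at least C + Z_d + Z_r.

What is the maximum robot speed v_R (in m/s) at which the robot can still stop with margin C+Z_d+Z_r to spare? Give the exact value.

at the boundary: (1/12)·v² + (13/60)·v + (-17/16) = 0
  disc = (13/60)² − 4·(1/12)·(-17/16) = 361/900 ; √disc = 19/30
  v_R = (−(13/60) + 19/30) / (2·(1/12)) = 5/2 m/s
check:
stop time T_s = (5/2)/6 = 0.4167 s
robot in T_r: 2.5000·0.1500 = 0.3750 m
braking distance = 2.5000²/(2·6.0000) = 0.5208 m
human closes 0.4000·0.5667 = 0.2267 m
C+Z_d+Z_r = 0.0000+0.0500+0.0050 = 0.0550 m
sum ≈ 0.3750+0.5208+0.2267+0.0550 ≈ 1.1775 m = S ✓

v_R_max = 5/2 m/s = 2.5000 m/s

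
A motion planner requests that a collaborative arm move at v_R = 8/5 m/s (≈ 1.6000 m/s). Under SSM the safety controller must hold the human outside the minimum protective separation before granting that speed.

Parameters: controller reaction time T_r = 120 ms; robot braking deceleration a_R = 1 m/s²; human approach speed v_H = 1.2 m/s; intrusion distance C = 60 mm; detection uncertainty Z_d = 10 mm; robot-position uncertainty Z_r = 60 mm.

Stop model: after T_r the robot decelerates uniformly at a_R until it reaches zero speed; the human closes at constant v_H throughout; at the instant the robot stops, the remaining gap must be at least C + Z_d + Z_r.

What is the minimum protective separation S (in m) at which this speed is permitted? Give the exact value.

S_min = 1833/500 m = 3.6660 m

braking lasts T_s = (8/5)/1 = 1.6000 s
robot covers v_R·T_r = 1.6000·0.1200 = 0.1920 m before braking
robot under decel: 1.6000²/(2·1.0000) = 1.2800 m
human over T_r+T_s: 1.2000·(0.1200+1.6000) = 2.0640 m
residual clearance needed = 0.0600+0.0100+0.0600 = 0.1300 m
S_min ≈ 0.1920+1.2800+2.0640+0.1300  ⇒  S_min = 1833/500 m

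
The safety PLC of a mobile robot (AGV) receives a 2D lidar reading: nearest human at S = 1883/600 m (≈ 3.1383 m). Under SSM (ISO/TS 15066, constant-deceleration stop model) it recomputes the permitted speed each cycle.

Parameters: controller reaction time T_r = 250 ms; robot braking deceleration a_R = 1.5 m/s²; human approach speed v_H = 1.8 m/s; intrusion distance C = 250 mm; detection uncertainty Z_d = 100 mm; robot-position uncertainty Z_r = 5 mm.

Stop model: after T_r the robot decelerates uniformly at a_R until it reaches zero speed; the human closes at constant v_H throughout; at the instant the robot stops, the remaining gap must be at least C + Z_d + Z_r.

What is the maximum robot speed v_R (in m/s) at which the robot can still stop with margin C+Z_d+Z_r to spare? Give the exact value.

at the boundary: (1/3)·v² + (29/20)·v + (-7/3) = 0
  disc = (29/20)² − 4·(1/3)·(-7/3) = 18769/3600 ; √disc = 137/60
  v_R = (−(29/20) + 137/60) / (2·(1/3)) = 5/4 m/s
check:
braking lasts T_s = (5/4)/(3/2) = 0.8333 s
robot in T_r: 1.2500·0.2500 = 0.3125 m
robot under decel: 1.2500²/(2·1.5000) = 0.5208 m
person approaches 1.8000·(0.2500+0.8333) = 1.9500 m
residual clearance needed = 0.2500+0.1000+0.0050 = 0.3550 m
sum ≈ 0.3125+0.5208+1.9500+0.3550 ≈ 3.1383 m = S ✓

v_R_max = 5/4 m/s = 1.2500 m/s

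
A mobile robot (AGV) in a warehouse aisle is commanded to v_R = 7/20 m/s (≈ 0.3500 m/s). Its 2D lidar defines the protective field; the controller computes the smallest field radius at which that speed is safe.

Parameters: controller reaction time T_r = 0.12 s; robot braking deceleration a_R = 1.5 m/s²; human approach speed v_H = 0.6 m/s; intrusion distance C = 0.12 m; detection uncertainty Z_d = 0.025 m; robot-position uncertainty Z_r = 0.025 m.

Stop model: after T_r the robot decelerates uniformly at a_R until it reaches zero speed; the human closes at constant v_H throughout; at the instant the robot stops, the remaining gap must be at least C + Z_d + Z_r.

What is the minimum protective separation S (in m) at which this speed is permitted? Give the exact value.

S_min = 2789/6000 m = 0.4648 m

stop time T_s = (7/20)/(3/2) = 0.2333 s
reaction-phase robot travel = 0.3500·0.1200 = 0.0420 m
robot covers 0.3500·0.2333 − ½·1.5000·0.2333² = 0.0408 m while stopping
human closes 0.6000·0.3533 = 0.2120 m
margins: 0.1200+0.0250+0.0250 = 0.1700 m
S_min ≈ 0.0420+0.0408+0.2120+0.1700  ⇒  S_min = 2789/6000 m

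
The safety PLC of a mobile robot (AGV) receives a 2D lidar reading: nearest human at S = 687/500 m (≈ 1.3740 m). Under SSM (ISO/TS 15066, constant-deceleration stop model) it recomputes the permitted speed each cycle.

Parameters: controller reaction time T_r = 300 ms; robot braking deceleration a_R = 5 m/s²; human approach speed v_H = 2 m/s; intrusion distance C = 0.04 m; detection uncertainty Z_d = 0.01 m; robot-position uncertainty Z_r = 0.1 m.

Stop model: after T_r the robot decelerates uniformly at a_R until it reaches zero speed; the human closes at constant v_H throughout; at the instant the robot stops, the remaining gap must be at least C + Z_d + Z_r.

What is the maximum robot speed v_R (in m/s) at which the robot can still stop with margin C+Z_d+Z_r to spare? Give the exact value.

collect terms ⇒ (1/10)·v_R² + (7/10)·v_R + (-78/125) = 0
  disc = (7/10)² − 4·(1/10)·(-78/125) = 1849/2500 ; √disc = 43/50
  v_R = (−(7/10) + 43/50) / (2·(1/10)) = 4/5 m/s
check:
braking lasts T_s = (4/5)/5 = 0.1600 s
robot covers v_R·T_r = 0.8000·0.3000 = 0.2400 m before braking
braking distance = 0.8000²/(2·5.0000) = 0.0640 m
human over T_r+T_s: 2.0000·(0.3000+0.1600) = 0.9200 m
residual clearance needed = 0.0400+0.0100+0.1000 = 0.1500 m
sum ≈ 0.2400+0.0640+0.9200+0.1500 ≈ 1.3740 m = S ✓

v_R_max = 4/5 m/s = 0.8000 m/s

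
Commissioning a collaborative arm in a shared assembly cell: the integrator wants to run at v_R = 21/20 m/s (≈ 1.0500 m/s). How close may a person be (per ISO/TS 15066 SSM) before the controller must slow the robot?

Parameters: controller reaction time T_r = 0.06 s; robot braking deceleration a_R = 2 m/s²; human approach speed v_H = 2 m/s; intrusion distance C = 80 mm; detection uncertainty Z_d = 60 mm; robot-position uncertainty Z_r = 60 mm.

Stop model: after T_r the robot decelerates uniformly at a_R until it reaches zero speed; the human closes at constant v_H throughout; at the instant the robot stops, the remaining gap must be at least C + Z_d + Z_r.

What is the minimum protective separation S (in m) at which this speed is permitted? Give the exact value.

S_min = 13669/8000 m = 1.7086 m

T_s = v_R/a_R = (21/20)/2 = 0.5250 s
robot covers v_R·T_r = 1.0500·0.0600 = 0.0630 m before braking
robot covers 1.0500·0.5250 − ½·2.0000·0.5250² = 0.2756 m while stopping
human closes 2.0000·0.5850 = 1.1700 m
C+Z_d+Z_r = 0.0800+0.0600+0.0600 = 0.2000 m
S_min ≈ 0.0630+0.2756+1.1700+0.2000  ⇒  S_min = 13669/8000 m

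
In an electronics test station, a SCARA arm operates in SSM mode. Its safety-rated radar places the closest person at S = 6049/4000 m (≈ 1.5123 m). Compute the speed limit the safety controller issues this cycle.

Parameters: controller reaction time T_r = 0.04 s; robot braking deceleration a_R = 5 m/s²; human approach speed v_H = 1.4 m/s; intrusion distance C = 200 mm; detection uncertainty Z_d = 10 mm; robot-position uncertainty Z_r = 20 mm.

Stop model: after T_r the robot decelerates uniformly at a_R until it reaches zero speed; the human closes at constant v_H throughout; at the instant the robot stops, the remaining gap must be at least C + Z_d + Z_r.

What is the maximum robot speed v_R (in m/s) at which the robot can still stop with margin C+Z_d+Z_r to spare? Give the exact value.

at the boundary: (1/10)·v² + (8/25)·v + (-981/800) = 0
  disc = (8/25)² − 4·(1/10)·(-981/800) = 5929/10000 ; √disc = 77/100
  v_R = (−(8/25) + 77/100) / (2·(1/10)) = 9/4 m/s
check:
T_s = v_R/a_R = (9/4)/5 = 0.4500 s
reaction-phase robot travel = 2.2500·0.0400 = 0.0900 m
robot covers 2.2500·0.4500 − ½·5.0000·0.4500² = 0.5062 m while stopping
human closes 1.4000·0.4900 = 0.6860 m
C+Z_d+Z_r = 0.2000+0.0100+0.0200 = 0.2300 m
sum ≈ 0.0900+0.5062+0.6860+0.2300 ≈ 1.5123 m = S ✓

v_R_max = 9/4 m/s = 2.2500 m/s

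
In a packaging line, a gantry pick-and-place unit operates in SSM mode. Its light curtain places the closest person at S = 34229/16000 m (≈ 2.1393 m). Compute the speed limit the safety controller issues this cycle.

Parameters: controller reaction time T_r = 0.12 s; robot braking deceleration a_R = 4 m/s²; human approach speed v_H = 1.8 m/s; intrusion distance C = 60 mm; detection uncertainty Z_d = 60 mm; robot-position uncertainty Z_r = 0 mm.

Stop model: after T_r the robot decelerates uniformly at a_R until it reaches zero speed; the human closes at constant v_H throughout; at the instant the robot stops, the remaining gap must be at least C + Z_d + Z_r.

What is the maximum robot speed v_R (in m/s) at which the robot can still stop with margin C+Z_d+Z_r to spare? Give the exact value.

v_R_max = 43/20 m/s = 2.1500 m/s

quadratic (1/8)·v² + (57/100)·v + (-28853/16000) = 0
  disc = (57/100)² − 4·(1/8)·(-28853/16000) = 196249/160000 ; √disc = 443/400
  v_R = (−(57/100) + 443/400) / (2·(1/8)) = 43/20 m/s
check:
T_s = v_R/a_R = (43/20)/4 = 0.5375 s
reaction-phase robot travel = 2.1500·0.1200 = 0.2580 m
robot covers 2.1500·0.5375 − ½·4.0000·0.5375² = 0.5778 m while stopping
human closes 1.8000·0.6575 = 1.1835 m
C+Z_d+Z_r = 0.0600+0.0600+0.0000 = 0.1200 m
sum ≈ 0.2580+0.5778+1.1835+0.1200 ≈ 2.1393 m = S ✓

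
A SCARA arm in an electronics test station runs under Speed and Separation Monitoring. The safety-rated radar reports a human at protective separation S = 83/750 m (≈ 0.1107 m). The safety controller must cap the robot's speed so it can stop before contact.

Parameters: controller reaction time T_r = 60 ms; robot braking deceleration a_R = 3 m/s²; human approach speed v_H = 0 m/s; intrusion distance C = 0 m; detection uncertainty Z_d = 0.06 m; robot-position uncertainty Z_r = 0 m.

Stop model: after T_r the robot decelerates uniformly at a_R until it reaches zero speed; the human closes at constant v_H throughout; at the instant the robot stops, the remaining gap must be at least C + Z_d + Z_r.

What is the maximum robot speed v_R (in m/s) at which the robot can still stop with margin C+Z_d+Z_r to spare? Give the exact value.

v_R_max = 2/5 m/s = 0.4000 m/s

quadratic (1/6)·v² + (3/50)·v + (-19/375) = 0
  disc = (3/50)² − 4·(1/6)·(-19/375) = 841/22500 ; √disc = 29/150
  v_R = (−(3/50) + 29/150) / (2·(1/6)) = 2/5 m/s
check:
stop time T_s = (2/5)/3 = 0.1333 s
reaction-phase robot travel = 0.4000·0.0600 = 0.0240 m
robot under decel: 0.4000²/(2·3.0000) = 0.0267 m
person approaches 0.0000·(0.0600+0.1333) = 0.0000 m
C+Z_d+Z_r = 0.0000+0.0600+0.0000 = 0.0600 m
sum ≈ 0.0240+0.0267+0.0000+0.0600 ≈ 0.1107 m = S ✓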